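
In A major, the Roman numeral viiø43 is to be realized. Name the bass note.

viiø in A major has root G#; the chord is G#-B-D-F#.
The figure 43 means second inversion — the fifth is in the bass.

D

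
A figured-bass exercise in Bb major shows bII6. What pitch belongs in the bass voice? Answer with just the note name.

Eb

bII in Bb major has root Cb; the chord is Cb-Eb-Gb.
The figure 6 means first inversion — the third is in the bass.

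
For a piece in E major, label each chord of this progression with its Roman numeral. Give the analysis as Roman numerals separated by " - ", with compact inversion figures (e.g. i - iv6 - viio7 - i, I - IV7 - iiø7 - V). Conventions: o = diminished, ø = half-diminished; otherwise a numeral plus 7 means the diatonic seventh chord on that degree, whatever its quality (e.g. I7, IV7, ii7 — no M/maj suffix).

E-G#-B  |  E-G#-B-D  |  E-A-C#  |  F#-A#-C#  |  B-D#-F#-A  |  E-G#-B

E-G#-B: major triad on E = scale degree 1 → I.
E-G#-B-D: a dominant seventh chord on E, the applied dominant of IV → V7/IV.
E-A-C# has root A, degree 4 in E major, so IV64.
F#-A#-C# is the secondary dominant of V (major triad on F#): V/V.
B-D#-F#-A: root B is the dominant; dominant seventh chord there is V7.
E-G#-B: root E is the tonic; major triad there is I.

I - V7/IV - IV64 - V/V - V7 - I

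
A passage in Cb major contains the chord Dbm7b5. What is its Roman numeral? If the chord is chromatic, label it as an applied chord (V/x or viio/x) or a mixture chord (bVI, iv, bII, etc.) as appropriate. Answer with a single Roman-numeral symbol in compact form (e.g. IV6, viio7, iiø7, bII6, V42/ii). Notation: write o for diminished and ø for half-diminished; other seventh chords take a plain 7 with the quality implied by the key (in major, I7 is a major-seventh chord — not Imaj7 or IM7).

Stacked in thirds the chord is Db-Fb-Abb-Cb: a half-diminished seventh chord on Db.
Db is the second degree of Cb major. This is the half-diminished supertonic seventh, borrowed from the parallel minor.

iiø7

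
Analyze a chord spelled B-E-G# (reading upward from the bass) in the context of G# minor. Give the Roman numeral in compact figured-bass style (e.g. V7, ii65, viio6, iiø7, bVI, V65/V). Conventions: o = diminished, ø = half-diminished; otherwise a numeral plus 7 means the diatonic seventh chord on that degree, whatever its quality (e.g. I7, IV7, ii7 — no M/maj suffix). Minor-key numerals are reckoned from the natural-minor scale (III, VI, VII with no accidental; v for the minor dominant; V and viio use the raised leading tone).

Stacked in thirds the chord is E-G#-B: a major triad on E.
In G# minor, E is the submediant; the diatonic major triad there is VI.
With B in the bass the chord is in second inversion, so the figured bass is 64.

VI64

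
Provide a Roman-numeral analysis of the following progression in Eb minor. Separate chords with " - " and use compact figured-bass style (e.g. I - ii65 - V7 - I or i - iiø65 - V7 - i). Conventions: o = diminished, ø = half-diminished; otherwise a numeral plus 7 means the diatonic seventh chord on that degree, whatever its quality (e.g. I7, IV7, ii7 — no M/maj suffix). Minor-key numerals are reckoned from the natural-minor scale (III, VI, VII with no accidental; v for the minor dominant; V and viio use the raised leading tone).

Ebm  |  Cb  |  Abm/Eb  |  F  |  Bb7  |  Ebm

i - VI - iv64 - V/V - V7 - i

Ebm has root Eb, degree 1 in Eb minor, so i.
Cb: major triad on Cb = scale degree 6 → VI.
Abm/Eb: root Ab is the subdominant; minor triad there is iv64.
F: a major triad on F, the applied dominant of V → V/V.
Bb7: root Bb is the dominant; dominant seventh chord there is V7.
Ebm has root Eb, degree 1 in Eb minor, so i.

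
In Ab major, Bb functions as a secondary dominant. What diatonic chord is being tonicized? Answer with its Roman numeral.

V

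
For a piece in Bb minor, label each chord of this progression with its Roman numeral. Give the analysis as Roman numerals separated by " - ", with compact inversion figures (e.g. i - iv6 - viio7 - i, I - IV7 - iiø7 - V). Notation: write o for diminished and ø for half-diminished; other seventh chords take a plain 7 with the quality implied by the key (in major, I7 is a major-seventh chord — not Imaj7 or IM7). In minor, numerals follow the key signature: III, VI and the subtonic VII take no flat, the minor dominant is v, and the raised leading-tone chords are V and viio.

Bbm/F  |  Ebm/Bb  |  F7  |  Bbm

Bbm/F: root Bb is the tonic; minor triad there is i64.
Ebm/Bb has root Eb, degree 4 in Bb minor, so iv64.
F7 has root F, degree 5 in Bb minor, so V7.
Bbm: minor triad on Bb = scale degree 1 → i.

i64 - iv64 - V7 - i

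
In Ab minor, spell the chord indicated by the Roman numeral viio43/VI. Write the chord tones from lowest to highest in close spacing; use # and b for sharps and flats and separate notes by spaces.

The slash marks an applied leading-tone chord: viio of VI. In Ab minor, VI is Fb, so the leading tone to it is Eb, a half step below.
Building a fully diminished seventh chord on Eb gives Eb-Gb-Bbb-Dbb.
With the 43 figure the chord is in second inversion; from the bass Bbb upward in close position it reads Bbb-Dbb-Eb-Gb.

Bbb Dbb Eb Gb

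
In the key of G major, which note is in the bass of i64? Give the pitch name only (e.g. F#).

i in G major has root G; the chord is G-Bb-D.
The figure 64 means second inversion — the fifth is in the bass.

D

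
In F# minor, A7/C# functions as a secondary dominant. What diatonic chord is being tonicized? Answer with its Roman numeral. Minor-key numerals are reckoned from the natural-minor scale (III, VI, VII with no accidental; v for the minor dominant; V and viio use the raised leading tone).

VI

The chord is a dominant seventh chord on A.
A dominant resolves down a perfect fifth: A → D. In F# minor, D is scale degree 6, i.e. VI.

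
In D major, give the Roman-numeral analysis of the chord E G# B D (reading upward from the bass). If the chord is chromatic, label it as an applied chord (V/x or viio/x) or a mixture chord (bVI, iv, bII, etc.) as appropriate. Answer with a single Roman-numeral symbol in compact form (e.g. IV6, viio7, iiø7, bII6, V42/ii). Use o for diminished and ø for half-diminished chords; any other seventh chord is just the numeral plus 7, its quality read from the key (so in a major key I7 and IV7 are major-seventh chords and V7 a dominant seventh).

The pitches E-G#-B-D form a dominant seventh chord rooted on E.
E is not a diatonic chord root with this quality in D major, but it lies a perfect fifth above A (V), so the chord functions as an applied dominant of V.

V7/V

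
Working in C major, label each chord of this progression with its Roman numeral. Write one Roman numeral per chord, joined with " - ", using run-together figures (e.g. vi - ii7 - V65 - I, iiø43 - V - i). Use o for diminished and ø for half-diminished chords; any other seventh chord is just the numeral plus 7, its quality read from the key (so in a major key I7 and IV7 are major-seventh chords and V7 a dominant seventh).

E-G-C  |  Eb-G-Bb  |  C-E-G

I6 - bIII - I

E-G-C: root C is the tonic; major triad there is I6.
Eb-G-Bb: Eb with this quality isn't in the key; it's bIII, borrowed from the parallel minor.
C-E-G: root C is the tonic; major triad there is I.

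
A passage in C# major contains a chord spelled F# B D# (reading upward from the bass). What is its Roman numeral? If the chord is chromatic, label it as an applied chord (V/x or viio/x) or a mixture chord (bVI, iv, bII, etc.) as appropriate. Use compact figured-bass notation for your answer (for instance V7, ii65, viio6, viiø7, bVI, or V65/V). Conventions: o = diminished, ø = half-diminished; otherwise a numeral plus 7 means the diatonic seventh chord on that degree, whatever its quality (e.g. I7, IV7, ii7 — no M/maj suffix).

Stacked in thirds the chord is B-D#-F#: a major triad on B.
B is the lowered seventh degree of C# major (diatonic 7 would be B#). This is a major triad on the lowered seventh degree (the subtonic), borrowed from the parallel minor.
With F# in the bass the chord is in second inversion, so the figured bass is 64.

bVII64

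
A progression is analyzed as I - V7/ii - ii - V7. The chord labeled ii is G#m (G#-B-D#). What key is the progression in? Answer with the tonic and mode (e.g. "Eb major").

The anchor chord is a minor triad on G#, labeled ii.
ii on G# implies G# is the supertonic; that puts the tonic at F#, and the lowercase numeral fits major mode.

F# major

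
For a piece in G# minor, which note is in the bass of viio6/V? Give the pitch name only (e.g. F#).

E#

The applied chord viio6/V is rooted on C##: C##-E#-G#.
The figure 6 means first inversion — the third is in the bass.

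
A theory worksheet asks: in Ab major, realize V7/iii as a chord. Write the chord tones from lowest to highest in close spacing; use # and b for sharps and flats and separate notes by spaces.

V7/iii is a secondary dominant — the dominant seventh of iii. iii in Ab major is C, so the applied chord's root is G, a perfect fifth above.
Building a dominant seventh chord on G gives G-B-D-F.

G B D F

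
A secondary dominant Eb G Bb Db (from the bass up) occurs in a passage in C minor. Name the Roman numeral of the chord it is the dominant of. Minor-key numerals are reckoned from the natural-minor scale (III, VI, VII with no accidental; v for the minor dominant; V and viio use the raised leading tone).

VI

The chord is a dominant seventh chord on Eb.
A dominant resolves down a perfect fifth: Eb → Ab. In C minor, Ab is scale degree 6, i.e. VI.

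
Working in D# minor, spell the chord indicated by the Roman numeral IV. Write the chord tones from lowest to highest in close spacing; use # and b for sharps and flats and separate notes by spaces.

G# B# D#

IV is the major subdominant, borrowed from the parallel major. In D# minor that root is G#.
So the chord is G#-B#-D#, a major triad.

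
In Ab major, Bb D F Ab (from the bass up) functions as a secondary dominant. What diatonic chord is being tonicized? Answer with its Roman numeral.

The chord is a dominant seventh chord on Bb.
A dominant resolves down a perfect fifth: Bb → Eb. In Ab major, Eb is scale degree 5, i.e. V.

V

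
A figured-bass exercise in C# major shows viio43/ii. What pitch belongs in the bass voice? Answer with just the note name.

G#

The applied chord viio43/ii is rooted on C##: C##-E#-G#-B.
The figure 43 means second inversion — the fifth is in the bass.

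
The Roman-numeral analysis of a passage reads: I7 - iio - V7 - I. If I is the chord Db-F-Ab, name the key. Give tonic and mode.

I is given as Db-F-Ab — a major triad with root Db.
If Db is scale degree 1 and the mode makes that degree carry a major triad, the tonic is Db and the mode is major.

Db major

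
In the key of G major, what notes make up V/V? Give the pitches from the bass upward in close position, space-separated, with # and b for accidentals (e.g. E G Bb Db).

A C# E

V/V is a secondary dominant — the dominant triad of V. V in G major is D, so the applied chord's root is A, a perfect fifth above.
Building a major triad on A gives A-C#-E.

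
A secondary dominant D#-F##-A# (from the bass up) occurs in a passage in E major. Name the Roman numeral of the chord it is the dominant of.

iii

The chord is a major triad on D#.
A dominant resolves down a perfect fifth: D# → G#. In E major, G# is scale degree 3, i.e. iii.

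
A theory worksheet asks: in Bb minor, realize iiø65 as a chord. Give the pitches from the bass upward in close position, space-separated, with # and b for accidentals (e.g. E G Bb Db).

Eb Gb Bb C

In Bb minor, scale degree 2 is C, and the diatonic chord built there is a half-diminished seventh chord.
That chord is spelled C-Eb-Gb-Bb.
The figured bass 65 indicates first inversion, placing the third (Eb) in the bass: Eb-Gb-Bb-C.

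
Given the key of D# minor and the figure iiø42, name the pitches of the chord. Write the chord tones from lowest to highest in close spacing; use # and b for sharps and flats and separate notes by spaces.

D# E# G# B

The numeral's case and figure indicate a half-diminished seventh chord. In D# minor its root, the supertonic, is E#.
That chord is spelled E#-G#-B-D#.
With the 42 figure the chord is in third inversion; from the bass D# upward in close position it reads D#-E#-G#-B.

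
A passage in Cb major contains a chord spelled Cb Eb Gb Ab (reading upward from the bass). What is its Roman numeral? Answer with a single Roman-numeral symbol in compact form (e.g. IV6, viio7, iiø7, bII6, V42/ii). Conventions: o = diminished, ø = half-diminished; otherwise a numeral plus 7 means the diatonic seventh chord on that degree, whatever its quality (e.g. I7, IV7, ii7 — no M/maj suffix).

vi65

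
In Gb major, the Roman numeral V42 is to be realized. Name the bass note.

V in Gb major has root Db; the chord is Db-F-Ab-Cb.
The figure 42 means third inversion — the seventh is in the bass.

Cb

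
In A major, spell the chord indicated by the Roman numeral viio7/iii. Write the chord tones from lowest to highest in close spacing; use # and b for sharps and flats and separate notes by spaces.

viio7/iii is a secondary leading-tone chord. The target iii is C# in A major; the applied chord is rooted a semitone below, on B#.
Building a fully diminished seventh chord on B# gives B#-D#-F#-A.

B# D# F# A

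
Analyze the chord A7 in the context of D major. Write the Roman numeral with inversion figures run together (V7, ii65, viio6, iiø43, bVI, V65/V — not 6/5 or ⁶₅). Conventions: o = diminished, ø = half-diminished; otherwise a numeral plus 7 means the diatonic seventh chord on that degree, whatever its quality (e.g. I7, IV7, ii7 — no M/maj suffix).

V7

The pitches A-C#-E-G form a dominant seventh chord rooted on A.
A is scale degree 5 in D major, and a dominant seventh chord on that degree is written V7.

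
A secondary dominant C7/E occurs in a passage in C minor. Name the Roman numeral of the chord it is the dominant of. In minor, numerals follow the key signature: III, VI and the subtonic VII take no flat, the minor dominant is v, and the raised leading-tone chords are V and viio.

iv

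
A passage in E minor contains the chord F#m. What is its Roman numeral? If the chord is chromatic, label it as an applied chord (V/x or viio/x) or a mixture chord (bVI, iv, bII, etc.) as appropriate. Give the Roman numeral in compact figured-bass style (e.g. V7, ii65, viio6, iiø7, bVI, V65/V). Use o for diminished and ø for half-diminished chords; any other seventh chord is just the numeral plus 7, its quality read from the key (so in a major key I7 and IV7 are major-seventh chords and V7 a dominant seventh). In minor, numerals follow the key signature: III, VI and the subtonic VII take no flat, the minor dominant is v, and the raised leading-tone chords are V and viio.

Stacked in thirds the chord is F#-A-C#: a minor triad on F#.
F# is the second degree of E minor. This is the minor supertonic, borrowed from the parallel major (the Dorian ii).

ii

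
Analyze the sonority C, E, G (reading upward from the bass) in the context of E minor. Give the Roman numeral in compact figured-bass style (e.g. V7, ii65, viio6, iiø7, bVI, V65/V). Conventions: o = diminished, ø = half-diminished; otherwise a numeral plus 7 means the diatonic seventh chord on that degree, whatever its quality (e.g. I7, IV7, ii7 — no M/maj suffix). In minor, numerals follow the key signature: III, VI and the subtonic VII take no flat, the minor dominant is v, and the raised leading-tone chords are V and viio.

VI

The pitches C-E-G form a major triad rooted on C.
C is scale degree 6 in E minor, and a major triad on that degree is written VI.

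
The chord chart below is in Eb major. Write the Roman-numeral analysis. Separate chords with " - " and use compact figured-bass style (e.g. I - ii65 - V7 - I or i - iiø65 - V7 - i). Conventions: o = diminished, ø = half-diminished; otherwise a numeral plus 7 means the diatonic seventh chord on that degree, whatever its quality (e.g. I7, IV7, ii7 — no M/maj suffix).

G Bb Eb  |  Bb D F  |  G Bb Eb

I6 - V - I6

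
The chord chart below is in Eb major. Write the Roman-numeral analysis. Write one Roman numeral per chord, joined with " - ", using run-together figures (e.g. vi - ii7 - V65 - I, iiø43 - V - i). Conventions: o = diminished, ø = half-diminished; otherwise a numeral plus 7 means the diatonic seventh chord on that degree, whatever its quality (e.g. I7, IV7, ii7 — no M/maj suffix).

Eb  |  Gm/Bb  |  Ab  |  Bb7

Eb: major triad on Eb = scale degree 1 → I.
Gm/Bb: minor triad on G = scale degree 3 → iii6.
Ab: major triad on Ab = scale degree 4 → IV.
Bb7 has root Bb, degree 5 in Eb major, so V7.

I - iii6 - IV - V7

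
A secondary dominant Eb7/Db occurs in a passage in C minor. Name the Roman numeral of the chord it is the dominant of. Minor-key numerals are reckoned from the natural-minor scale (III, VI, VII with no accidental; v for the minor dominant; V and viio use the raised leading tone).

The chord is a dominant seventh chord on Eb.
A dominant resolves down a perfect fifth: Eb → Ab. In C minor, Ab is scale degree 6, i.e. VI.

VI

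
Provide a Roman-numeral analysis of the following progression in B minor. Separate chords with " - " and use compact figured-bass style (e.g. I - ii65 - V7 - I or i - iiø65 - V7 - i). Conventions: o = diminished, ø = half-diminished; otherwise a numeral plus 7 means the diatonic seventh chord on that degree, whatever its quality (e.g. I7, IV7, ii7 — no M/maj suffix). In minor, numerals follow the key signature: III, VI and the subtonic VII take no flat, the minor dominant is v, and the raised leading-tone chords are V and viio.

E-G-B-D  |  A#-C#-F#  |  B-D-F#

E-G-B-D has root E, degree 4 in B minor, so iv7.
A#-C#-F# has root F#, degree 5 in B minor, so V6.
B-D-F#: root B is the tonic; minor triad there is i.

iv7 - V6 - i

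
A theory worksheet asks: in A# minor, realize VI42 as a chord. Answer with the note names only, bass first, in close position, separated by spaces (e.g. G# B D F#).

E# F# A# C#

In A# minor, the sixth degree is F#, and the diatonic chord built there is a major seventh chord.
Stacking thirds from F# gives F#-A#-C#-E#.
With the 42 figure the chord is in third inversion; from the bass E# upward in close position it reads E#-F#-A#-C#.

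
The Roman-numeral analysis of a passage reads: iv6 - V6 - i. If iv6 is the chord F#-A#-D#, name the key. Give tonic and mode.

A# minor

The anchor chord is a minor triad on D#, labeled iv6.
Counting down 3 scale steps from D# places the tonic on A#; a minor triad on degree 4 is diatonic only in minor.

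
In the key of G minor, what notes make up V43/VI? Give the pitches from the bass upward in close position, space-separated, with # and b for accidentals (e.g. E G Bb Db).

F Ab Bb D

V43/VI is a secondary dominant — the dominant seventh of VI. VI in G minor is Eb, so the applied chord's root is Bb, a perfect fifth above.
Building a dominant seventh chord on Bb gives Bb-D-F-Ab.
With the 43 figure the chord is in second inversion; from the bass F upward in close position it reads F-Ab-Bb-D.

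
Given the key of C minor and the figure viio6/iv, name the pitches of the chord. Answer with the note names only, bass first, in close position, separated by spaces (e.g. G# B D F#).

G Bb E

The slash marks an applied leading-tone chord: viio of iv. In C minor, iv is F, so the leading tone to it is E, a half step below.
Building a diminished triad on E gives E-G-Bb.
The figured bass 6 indicates first inversion, placing the third (G) in the bass: G-Bb-E.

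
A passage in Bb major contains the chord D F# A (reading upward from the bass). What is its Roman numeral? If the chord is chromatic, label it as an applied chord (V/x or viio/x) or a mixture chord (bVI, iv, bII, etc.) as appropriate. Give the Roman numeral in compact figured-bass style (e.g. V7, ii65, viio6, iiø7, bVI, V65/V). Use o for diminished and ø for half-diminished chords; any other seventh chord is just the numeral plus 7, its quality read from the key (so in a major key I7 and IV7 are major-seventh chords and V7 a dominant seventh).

V/vi

Stacked in thirds the chord is D-F#-A: a major triad on D.
D is not a diatonic chord root with this quality in Bb major, but it lies a perfect fifth above G (vi), so the chord functions as an applied dominant of vi.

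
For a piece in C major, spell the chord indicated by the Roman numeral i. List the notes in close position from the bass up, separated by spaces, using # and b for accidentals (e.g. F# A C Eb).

C Eb G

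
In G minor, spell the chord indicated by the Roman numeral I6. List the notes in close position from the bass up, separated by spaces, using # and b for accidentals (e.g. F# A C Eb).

I6 is the major tonic (Picardy third), borrowed from the parallel major. In G minor that root is G.
So the chord is G-B-D, a major triad.
With the 6 figure the chord is in first inversion; from the bass B upward in close position it reads B-D-G.

B D G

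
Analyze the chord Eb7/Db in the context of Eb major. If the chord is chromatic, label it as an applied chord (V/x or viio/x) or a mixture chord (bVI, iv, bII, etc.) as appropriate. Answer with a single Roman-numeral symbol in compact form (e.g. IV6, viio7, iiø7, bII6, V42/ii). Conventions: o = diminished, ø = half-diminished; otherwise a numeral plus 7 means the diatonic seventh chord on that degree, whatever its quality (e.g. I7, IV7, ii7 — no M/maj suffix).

Stacked in thirds the chord is Eb-G-Bb-Db: a dominant seventh chord on Eb.
Eb is not a diatonic chord root with this quality in Eb major, but it lies a perfect fifth above Ab (IV), so the chord functions as an applied dominant of IV.
With Db in the bass the chord is in third inversion, so the figured bass is 42.

V42/IV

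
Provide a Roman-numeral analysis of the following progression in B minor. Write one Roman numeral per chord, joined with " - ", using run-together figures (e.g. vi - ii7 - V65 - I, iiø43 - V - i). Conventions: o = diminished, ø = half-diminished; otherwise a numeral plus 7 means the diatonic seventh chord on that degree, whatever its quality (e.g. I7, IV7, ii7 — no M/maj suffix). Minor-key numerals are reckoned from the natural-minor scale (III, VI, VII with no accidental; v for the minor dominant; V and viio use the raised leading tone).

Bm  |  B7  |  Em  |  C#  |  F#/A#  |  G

Bm: root B is the tonic; minor triad there is i.
B7: chromatic; B is V of iv, so V7/iv.
Em: minor triad on E = scale degree 4 → iv.
C#: chromatic; C# is V of V, so V/V.
F#/A# has root F#, degree 5 in B minor, so V6.
G: major triad on G = scale degree 6 → VI.

i - V7/iv - iv - V/V - V6 - VI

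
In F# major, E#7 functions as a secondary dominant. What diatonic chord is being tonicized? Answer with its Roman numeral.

iii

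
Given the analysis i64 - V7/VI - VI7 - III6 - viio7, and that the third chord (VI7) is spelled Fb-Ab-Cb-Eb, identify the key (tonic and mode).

VI7 is given as Fb-Ab-Cb-Eb — a major seventh chord with root Fb.
Counting down 5 scale steps from Fb places the tonic on Ab; a major seventh chord on degree 6 is diatonic only in minor.

Ab minor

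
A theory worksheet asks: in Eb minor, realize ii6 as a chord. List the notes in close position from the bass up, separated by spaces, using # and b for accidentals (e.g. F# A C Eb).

ii6 is the minor supertonic, borrowed from the parallel major (the Dorian ii). In Eb minor that root is F.
So the chord is F-Ab-C, a minor triad.
The figured bass 6 indicates first inversion, placing the third (Ab) in the bass: Ab-C-F.

Ab C F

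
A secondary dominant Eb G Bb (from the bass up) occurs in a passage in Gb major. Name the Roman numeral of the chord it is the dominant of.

ii

The chord is a major triad on Eb.
A dominant resolves down a perfect fifth: Eb → Ab. In Gb major, Ab is scale degree 2, i.e. ii.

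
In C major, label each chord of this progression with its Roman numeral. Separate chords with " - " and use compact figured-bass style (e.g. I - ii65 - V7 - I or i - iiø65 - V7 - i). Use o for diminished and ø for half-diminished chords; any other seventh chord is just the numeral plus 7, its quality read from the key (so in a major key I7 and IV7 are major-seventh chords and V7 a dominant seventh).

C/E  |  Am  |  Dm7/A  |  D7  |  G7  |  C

I6 - vi - ii43 - V7/V - V7 - I

C/E has root C, degree 1 in C major, so I6.
Am: minor triad on A = scale degree 6 → vi.
Dm7/A: minor seventh chord on D = scale degree 2 → ii43.
D7: a dominant seventh chord on D, the applied dominant of V → V7/V.
G7 has root G, degree 5 in C major, so V7.
C has root C, degree 1 in C major, so I.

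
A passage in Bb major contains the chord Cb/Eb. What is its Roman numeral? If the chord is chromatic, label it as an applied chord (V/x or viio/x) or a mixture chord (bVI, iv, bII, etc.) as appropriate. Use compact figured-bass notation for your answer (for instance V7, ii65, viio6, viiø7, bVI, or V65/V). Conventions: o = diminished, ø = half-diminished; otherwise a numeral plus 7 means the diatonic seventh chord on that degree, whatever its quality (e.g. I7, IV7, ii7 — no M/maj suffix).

bII6

The pitches Cb-Eb-Gb form a major triad rooted on Cb.
Cb is the lowered second degree of Bb major (diatonic 2 would be C). This is the Neapolitan sixth — a major triad on the lowered second degree, here in its customary first inversion.
With Eb in the bass the chord is in first inversion, so the figured bass is 6.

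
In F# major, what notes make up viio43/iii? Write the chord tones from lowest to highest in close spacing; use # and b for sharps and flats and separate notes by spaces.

The slash marks an applied leading-tone chord: viio of iii. In F# major, iii is A#, so the leading tone to it is G##, a half step below.
Building a fully diminished seventh chord on G## gives G##-B#-D#-F#.
With the 43 figure the chord is in second inversion; from the bass D# upward in close position it reads D#-F#-G##-B#.

D# F# G## B#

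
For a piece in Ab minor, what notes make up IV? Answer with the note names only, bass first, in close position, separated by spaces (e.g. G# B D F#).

Db F Ab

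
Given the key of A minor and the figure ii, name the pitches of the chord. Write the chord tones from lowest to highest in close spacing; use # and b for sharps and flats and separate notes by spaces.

B D F#

ii is the minor supertonic, borrowed from the parallel major (the Dorian ii). In A minor that root is B.
So the chord is B-D-F#.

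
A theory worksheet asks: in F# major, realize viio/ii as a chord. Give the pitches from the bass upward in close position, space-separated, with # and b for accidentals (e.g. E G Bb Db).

viio/ii is a secondary leading-tone chord. The target ii is G# in F# major; the applied chord is rooted a semitone below, on F##.
Building a diminished triad on F## gives F##-A#-C#.

F## A# C#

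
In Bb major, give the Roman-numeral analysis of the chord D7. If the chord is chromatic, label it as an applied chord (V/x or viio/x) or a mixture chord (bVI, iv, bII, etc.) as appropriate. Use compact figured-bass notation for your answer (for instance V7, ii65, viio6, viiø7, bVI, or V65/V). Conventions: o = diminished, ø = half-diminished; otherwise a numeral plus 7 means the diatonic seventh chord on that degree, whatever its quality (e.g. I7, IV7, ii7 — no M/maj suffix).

Stacked in thirds the chord is D-F#-A-C: a dominant seventh chord on D.
D is not a diatonic chord root with this quality in Bb major, but it lies a perfect fifth above G (vi), so the chord functions as an applied dominant of vi.

V7/vi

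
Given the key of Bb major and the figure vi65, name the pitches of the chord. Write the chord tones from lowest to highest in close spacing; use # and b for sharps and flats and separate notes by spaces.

Bb D F G

The numeral's case and figure indicate a minor seventh chord. In Bb major its root, the submediant, is G.
Stacking thirds from G gives G-Bb-D-F.
With the 65 figure the chord is in first inversion; from the bass Bb upward in close position it reads Bb-D-F-G.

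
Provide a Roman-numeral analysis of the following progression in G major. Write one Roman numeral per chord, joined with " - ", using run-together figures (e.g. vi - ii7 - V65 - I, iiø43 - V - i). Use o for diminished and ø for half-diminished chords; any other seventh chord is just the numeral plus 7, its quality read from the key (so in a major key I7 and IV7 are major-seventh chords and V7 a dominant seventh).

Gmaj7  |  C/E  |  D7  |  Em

Gmaj7: major seventh chord on G = scale degree 1 → I7.
C/E has root C, degree 4 in G major, so IV6.
D7: dominant seventh chord on D = scale degree 5 → V7.
Em: root E is the submediant; minor triad there is vi.

I7 - IV6 - V7 - vi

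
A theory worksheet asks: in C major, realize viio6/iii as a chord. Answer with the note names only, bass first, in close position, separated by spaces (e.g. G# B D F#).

The slash marks an applied leading-tone chord: viio of iii. In C major, iii is E, so the leading tone to it is D#, a half step below.
Building a diminished triad on D# gives D#-F#-A.
The figured bass 6 indicates first inversion, placing the third (F#) in the bass: F#-A-D#.

F# A D#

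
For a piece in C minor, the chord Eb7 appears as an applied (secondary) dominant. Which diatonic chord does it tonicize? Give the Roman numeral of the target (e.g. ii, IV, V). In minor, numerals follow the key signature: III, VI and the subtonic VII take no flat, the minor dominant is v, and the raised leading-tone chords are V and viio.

VI

The chord is a dominant seventh chord on Eb.
A dominant resolves down a perfect fifth: Eb → Ab. In C minor, Ab is scale degree 6, i.e. VI.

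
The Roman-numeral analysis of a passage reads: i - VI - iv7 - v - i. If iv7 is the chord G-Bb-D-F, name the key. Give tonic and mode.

The chord Gm7 is a minor seventh chord rooted on G; its label is iv7.
Counting down 3 scale steps from G places the tonic on D; a minor seventh chord on degree 4 is diatonic only in minor.

D minor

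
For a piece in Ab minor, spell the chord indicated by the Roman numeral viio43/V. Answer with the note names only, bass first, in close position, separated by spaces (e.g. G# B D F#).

Ab Cb D F

viio43/V is a secondary leading-tone chord. The target V is Eb in Ab minor; the applied chord is rooted a semitone below, on D.
Building a fully diminished seventh chord on D gives D-F-Ab-Cb.
With the 43 figure the chord is in second inversion; from the bass Ab upward in close position it reads Ab-Cb-D-F.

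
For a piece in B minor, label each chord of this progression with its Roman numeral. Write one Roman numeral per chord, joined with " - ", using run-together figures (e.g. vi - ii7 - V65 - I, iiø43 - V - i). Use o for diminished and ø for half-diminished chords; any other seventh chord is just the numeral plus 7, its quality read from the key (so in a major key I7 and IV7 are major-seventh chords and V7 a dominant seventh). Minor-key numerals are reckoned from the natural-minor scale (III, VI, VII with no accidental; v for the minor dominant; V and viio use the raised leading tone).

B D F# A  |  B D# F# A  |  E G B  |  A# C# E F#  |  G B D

i7 - V7/iv - iv - V65 - VI

B-D-F#-A: minor seventh chord on B = scale degree 1 → i7.
B-D#-F#-A: a dominant seventh chord on B, the applied dominant of iv → V7/iv.
E-G-B: root E is the subdominant; minor triad there is iv.
A#-C#-E-F#: dominant seventh chord on F# = scale degree 5 → V65.
G-B-D: root G is the submediant; major triad there is VI.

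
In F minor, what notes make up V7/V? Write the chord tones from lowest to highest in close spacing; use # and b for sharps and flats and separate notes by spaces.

G B D F

The slash means an applied dominant: we want the dominant of V. In F minor, V is C major, and its dominant is built on G.
Building a dominant seventh chord on G gives G-B-D-F.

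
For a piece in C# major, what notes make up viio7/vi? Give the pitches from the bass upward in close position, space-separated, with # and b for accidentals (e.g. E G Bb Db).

viio7/vi is a secondary leading-tone chord. The target vi is A# in C# major; the applied chord is rooted a semitone below, on G##.
Building a fully diminished seventh chord on G## gives G##-B#-D#-F#.

G## B# D# F#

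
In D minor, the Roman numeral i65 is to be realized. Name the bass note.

F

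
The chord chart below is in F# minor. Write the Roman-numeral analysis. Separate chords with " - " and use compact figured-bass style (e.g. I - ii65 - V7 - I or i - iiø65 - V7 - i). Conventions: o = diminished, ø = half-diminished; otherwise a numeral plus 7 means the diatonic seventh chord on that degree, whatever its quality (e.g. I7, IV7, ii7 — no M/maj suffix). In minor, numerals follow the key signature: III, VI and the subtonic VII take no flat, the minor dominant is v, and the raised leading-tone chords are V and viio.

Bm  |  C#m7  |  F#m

Bm: root B is the subdominant; minor triad there is iv.
C#m7: minor seventh chord on C# = scale degree 5 → v7.
F#m: root F# is the tonic; minor triad there is i.

iv - v7 - i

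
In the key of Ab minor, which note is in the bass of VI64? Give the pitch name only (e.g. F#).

Cb

VI in Ab minor has root Fb; the chord is Fb-Ab-Cb.
The figure 64 means second inversion — the fifth is in the bass.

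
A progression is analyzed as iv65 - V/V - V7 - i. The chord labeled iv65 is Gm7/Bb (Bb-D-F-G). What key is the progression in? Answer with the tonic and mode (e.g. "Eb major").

D minor

The chord Gm7/Bb is a minor seventh chord rooted on G; its label is iv65.
iv65 on G implies G is the subdominant; that puts the tonic at D, and the lowercase numeral fits minor mode.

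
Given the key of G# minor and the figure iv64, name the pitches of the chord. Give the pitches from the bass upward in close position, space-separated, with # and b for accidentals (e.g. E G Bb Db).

G# C# E

In G# minor, scale degree 4 is C#, and the diatonic chord built there is a minor triad.
Stacking thirds from C# gives C#-E-G#.
With the 64 figure the chord is in second inversion; from the bass G# upward in close position it reads G#-C#-E.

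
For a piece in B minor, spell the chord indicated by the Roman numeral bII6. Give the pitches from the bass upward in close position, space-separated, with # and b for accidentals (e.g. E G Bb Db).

bII6 is the Neapolitan sixth — a major triad on the lowered second degree, here in its customary first inversion. In B minor that root is C.
So the chord is C-E-G.
The figured bass 6 indicates first inversion, placing the third (E) in the bass: E-G-C.

E G C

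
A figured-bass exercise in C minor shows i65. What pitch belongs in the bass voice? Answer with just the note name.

Eb

i in C minor has root C; the chord is C-Eb-G-Bb.
The figure 65 means first inversion — the third is in the bass.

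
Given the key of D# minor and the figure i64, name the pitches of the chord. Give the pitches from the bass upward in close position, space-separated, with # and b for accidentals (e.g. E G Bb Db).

A# D# F#

The numeral's case and figure indicate a minor triad. In D# minor its root, the tonic, is D#.
That chord is spelled D#-F#-A#.
The figured bass 64 indicates second inversion, placing the fifth (A#) in the bass: A#-D#-F#.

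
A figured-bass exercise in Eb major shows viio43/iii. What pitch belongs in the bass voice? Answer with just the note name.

C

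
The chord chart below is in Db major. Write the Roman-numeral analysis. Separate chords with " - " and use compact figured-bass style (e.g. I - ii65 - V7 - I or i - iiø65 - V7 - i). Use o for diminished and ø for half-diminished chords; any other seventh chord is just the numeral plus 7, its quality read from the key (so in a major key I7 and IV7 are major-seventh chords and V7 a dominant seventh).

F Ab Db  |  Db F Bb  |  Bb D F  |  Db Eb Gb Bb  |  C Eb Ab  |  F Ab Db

F-Ab-Db: major triad on Db = scale degree 1 → I6.
Db-F-Bb: minor triad on Bb = scale degree 6 → vi6.
Bb-D-F is the secondary dominant of ii (major triad on Bb): V/ii.
Db-Eb-Gb-Bb: minor seventh chord on Eb = scale degree 2 → ii42.
C-Eb-Ab: root Ab is the dominant; major triad there is V6.
F-Ab-Db: root Db is the tonic; major triad there is I6.

I6 - vi6 - V/ii - ii42 - V6 - I6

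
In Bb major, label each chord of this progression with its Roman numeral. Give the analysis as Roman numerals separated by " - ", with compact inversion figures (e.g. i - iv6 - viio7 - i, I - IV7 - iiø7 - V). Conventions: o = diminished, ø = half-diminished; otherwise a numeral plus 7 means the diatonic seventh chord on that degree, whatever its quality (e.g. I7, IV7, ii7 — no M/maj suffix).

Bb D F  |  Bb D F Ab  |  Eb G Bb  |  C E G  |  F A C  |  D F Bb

I - V7/IV - IV - V/V - V - I6

Bb-D-F: root Bb is the tonic; major triad there is I.
Bb-D-F-Ab: a dominant seventh chord on Bb, the applied dominant of IV → V7/IV.
Eb-G-Bb has root Eb, degree 4 in Bb major, so IV.
C-E-G is the secondary dominant of V (major triad on C): V/V.
F-A-C: root F is the dominant; major triad there is V.
D-F-Bb: root Bb is the tonic; major triad there is I6.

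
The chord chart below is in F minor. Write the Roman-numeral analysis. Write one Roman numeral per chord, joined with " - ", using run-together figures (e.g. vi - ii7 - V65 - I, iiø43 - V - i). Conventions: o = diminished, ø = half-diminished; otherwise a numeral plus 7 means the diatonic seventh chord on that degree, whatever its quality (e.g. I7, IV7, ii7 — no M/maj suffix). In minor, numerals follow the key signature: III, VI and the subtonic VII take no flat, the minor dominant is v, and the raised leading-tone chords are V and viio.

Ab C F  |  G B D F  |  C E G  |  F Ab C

Ab-C-F has root F, degree 1 in F minor, so i6.
G-B-D-F: a dominant seventh chord on G, the applied dominant of V → V7/V.
C-E-G has root C, degree 5 in F minor, so V.
F-Ab-C: minor triad on F = scale degree 1 → i.

i6 - V7/V - V - i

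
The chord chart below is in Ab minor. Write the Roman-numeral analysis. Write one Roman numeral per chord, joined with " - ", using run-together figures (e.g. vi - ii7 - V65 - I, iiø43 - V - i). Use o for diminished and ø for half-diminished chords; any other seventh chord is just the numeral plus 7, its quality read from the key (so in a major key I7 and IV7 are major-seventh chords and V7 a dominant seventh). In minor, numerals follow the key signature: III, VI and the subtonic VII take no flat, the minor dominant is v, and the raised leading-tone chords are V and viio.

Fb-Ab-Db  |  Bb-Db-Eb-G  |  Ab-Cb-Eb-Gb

iv6 - V43 - i7

Fb-Ab-Db: minor triad on Db = scale degree 4 → iv6.
Bb-Db-Eb-G has root Eb, degree 5 in Ab minor, so V43.
Ab-Cb-Eb-Gb: root Ab is the tonic; minor seventh chord there is i7.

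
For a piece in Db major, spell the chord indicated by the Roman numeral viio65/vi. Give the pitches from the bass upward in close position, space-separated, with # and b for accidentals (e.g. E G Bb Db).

C Eb Gb A

The slash marks an applied leading-tone chord: viio of vi. In Db major, vi is Bb, so the leading tone to it is A, a half step below.
Building a fully diminished seventh chord on A gives A-C-Eb-Gb.
The figured bass 65 indicates first inversion, placing the third (C) in the bass: C-Eb-Gb-A.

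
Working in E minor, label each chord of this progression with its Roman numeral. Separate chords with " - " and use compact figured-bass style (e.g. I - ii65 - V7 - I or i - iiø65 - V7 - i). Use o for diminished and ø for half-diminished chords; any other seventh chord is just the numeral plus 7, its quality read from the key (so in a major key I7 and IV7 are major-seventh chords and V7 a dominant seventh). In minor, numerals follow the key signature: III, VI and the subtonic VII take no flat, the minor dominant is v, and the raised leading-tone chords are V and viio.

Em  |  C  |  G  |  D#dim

Em: minor triad on E = scale degree 1 → i.
C has root C, degree 6 in E minor, so VI.
G: major triad on G = scale degree 3 → III.
D#dim: diminished triad on D# = scale degree 7 → viio.

i - VI - III - viio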